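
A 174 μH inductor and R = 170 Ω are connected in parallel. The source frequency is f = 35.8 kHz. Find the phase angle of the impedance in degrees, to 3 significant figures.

ω = 2πf = 224900 rad/s
X_L = ωL = 39.1 Ω
Parallel: admittances add. Y = 1/R + 1/(jωL)
Y = (0.00588 − j0.0255) S
|Y| = 0.0262 S → |Z| = 1/|Y| = 38.1 Ω, ∠Z = −∠Y = 77.0°

77.0°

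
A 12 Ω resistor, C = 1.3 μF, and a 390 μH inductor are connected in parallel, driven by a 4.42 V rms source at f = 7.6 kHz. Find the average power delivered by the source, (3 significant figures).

1.63 W

ω = 2πf = 47750 rad/s
X_L = ωL = 18.6 Ω
X_C = 1/(ωC) = 16.1 Ω
Parallel: admittances add. Y = 1/R + 1/(jωL) + jωC
Y = (0.0833 + j0.00838) S
|Y| = 0.0838 S → |Z| = 1/|Y| = 11.9 Ω, ∠Z = −∠Y = -5.74°
I = V/|Z| = 370 mA
P = VI cos φ = 4.42 × 0.370 × cos(-5.74°) = 1.63 W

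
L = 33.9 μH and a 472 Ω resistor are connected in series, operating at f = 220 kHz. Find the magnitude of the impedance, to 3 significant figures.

ω = 2πf = 1.382e+06 rad/s
X_L = ωL = 46.9 Ω
Z = 472 + j46.9 Ω
|Z| = √(472² + 46.9²) = 474 Ω

474 Ω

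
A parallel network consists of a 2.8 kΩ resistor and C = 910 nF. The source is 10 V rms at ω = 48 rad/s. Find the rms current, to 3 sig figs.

3.60 mA

X_C = 1/(ωC) = 22900 Ω
Parallel: admittances add. Y = 1/R + jωC
Y = (0.000357 + j4.37e-05) S
|Y| = 0.000360 S → |Z| = 1/|Y| = 2780 Ω, ∠Z = −∠Y = -6.97°
I = V/|Z| = 10/2780 = 3.60 mA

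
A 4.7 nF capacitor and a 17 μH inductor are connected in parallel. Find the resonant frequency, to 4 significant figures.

563.0 kHz

ω₀ = 1/√(LC) = 1/√(1.7e-05 × 4.7e-09) = 3.538e+06 rad/s
f₀ = ω₀/(2π) = 563.0 kHz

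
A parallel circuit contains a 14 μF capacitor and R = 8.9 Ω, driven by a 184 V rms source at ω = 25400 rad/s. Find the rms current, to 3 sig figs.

68.6 A

X_C = 1/(ωC) = 2.81 Ω
Parallel: admittances add. Y = 1/R + jωC
Y = (0.112 + j0.356) S
|Y| = 0.373 S → |Z| = 1/|Y| = 2.68 Ω, ∠Z = −∠Y = -72.5°
I = V/|Z| = 184/2.68 = 68.6 A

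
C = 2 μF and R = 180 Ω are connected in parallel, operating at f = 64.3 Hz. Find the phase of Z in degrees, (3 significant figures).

-8.28°

ω = 2πf = 404.0 rad/s
X_C = 1/(ωC) = 1240 Ω
Parallel: admittances add. Y = 1/R + jωC
Y = (0.00556 + j0.000808) S
|Y| = 0.00561 S → |Z| = 1/|Y| = 178 Ω, ∠Z = −∠Y = -8.28°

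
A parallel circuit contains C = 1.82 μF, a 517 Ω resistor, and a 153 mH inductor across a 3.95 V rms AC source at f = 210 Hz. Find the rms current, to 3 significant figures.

12.6 mA

ω = 2πf = 1319 rad/s
X_L = ωL = 202 Ω
X_C = 1/(ωC) = 416 Ω
Parallel: admittances add. Y = 1/R + 1/(jωL) + jωC
Y = (0.00193 − j0.00255) S
|Y| = 0.00320 S → |Z| = 1/|Y| = 312 Ω, ∠Z = −∠Y = 52.8°
I = V/|Z| = 3.95/312 = 12.6 mA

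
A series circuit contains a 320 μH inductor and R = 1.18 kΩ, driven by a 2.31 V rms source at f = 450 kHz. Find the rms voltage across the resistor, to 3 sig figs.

1.83 V

ω = 2πf = 2.827e+06 rad/s
X_L = ωL = 905 Ω
Z = 1180 + j905 Ω
|Z| = √(1180² + 905²) = 1490 Ω
I = V/|Z| = 1.55 mA
V_R = I·|Z_R| = 0.00155 × 1180 = 1.83 V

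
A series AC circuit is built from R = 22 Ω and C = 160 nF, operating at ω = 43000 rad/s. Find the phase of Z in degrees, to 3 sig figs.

X_C = 1/(ωC) = 145 Ω
Z = 22.0 − j145 Ω
|Z| = √(22.0² + 145²) = 147 Ω
∠Z = arctan(-145/22.0) = -81.4°

-81.4°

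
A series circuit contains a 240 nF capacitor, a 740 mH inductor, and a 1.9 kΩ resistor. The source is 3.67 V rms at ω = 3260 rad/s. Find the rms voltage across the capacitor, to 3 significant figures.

2.12 V

X_L = ωL = 2410 Ω
X_C = 1/(ωC) = 1280 Ω
Net reactance X = X_L − X_C = 1130 Ω
Z = 1900 + j1130 Ω
|Z| = √(1900² + 1130²) = 2210 Ω
I = V/|Z| = 1.66 mA
V_C = I·|Z_C| = 0.00166 × 1280 = 2.12 V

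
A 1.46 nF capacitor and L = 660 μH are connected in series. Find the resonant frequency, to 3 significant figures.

ω₀ = 1/√(LC) = 1/√(0.00066 × 1.46e-09) = 1.019e+06 rad/s
f₀ = ω₀/(2π) = 162 kHz

162 kHz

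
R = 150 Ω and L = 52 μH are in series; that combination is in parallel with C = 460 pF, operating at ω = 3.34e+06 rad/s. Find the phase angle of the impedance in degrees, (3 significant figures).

X_L = ωL = 174 Ω
X_C = 1/(ωC) = 651 Ω
Branch 1 (R+jX_L): Z₁ = 150 + j174 Ω, |Z₁| = 229 Ω
Branch 2 (−jX_C): Z₂ = −j651 Ω
Parallel: Z = Z₁Z₂/(Z₁+Z₂), |Z| = 299 Ω, ∠Z = 31.7°

31.7°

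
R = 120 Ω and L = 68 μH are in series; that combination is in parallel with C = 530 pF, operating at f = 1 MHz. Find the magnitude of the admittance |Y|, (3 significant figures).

1.31 mS

ω = 2πf = 6.283e+06 rad/s
X_L = ωL = 427 Ω
X_C = 1/(ωC) = 300 Ω
Branch 1 (R+jX_L): Z₁ = 120 + j427 Ω, |Z₁| = 444 Ω
Branch 2 (−jX_C): Z₂ = −j300 Ω
Parallel: Z = Z₁Z₂/(Z₁+Z₂), |Z| = 763 Ω, ∠Z = -62.3°
|Y| = 1/|Z| = 1.31 mS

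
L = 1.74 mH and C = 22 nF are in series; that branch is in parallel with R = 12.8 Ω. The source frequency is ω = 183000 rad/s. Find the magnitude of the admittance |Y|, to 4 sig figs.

79.42 mS

X_L = ωL = 318.4 Ω
X_C = 1/(ωC) = 248.4 Ω
Branch 1: Z₁ = R = 12.80 Ω
Branch 2 (series LC): Z₂ = j(X_L − X_C) = j70.03 Ω
Parallel: Z = Z₁Z₂/(Z₁+Z₂), |Z| = 12.59 Ω, ∠Z = 10.36°
|Y| = 1/|Z| = 79.42 mS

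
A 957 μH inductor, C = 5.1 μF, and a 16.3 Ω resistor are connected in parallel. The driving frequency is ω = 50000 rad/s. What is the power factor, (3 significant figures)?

X_L = ωL = 47.8 Ω
X_C = 1/(ωC) = 3.92 Ω
Parallel: admittances add. Y = 1/R + 1/(jωL) + jωC
Y = (0.0613 + j0.234) S
|Y| = 0.242 S → |Z| = 1/|Y| = 4.13 Ω, ∠Z = −∠Y = -75.3°
cos φ = cos(-75.3°) = 0.254

0.254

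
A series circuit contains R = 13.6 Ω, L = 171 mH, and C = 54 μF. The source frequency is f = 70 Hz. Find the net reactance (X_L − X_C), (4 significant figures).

33.11 Ω

ω = 2πf = 439.8 rad/s
X_L = ωL = 75.21 Ω
X_C = 1/(ωC) = 42.10 Ω
X = 75.21 − 42.10 = 33.11 Ω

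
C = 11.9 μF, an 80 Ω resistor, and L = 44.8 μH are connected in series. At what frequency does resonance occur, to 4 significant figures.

6.893 kHz

ω₀ = 1/√(LC) = 1/√(4.48e-05 × 1.19e-05) = 43310 rad/s
f₀ = ω₀/(2π) = 6.893 kHz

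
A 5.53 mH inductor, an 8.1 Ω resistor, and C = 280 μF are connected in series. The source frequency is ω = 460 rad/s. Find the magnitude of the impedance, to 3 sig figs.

X_L = ωL = 2.54 Ω
X_C = 1/(ωC) = 7.76 Ω
Net reactance X = X_L − X_C = -5.22 Ω
Z = 8.10 − j5.22 Ω
|Z| = √(8.10² + 5.22²) = 9.64 Ω

9.64 Ω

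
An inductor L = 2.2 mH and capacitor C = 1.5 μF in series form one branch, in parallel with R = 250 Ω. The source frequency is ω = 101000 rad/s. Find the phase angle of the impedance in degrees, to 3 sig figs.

X_L = ωL = 222 Ω
X_C = 1/(ωC) = 6.60 Ω
Branch 1: Z₁ = R = 250 Ω
Branch 2 (series LC): Z₂ = j(X_L − X_C) = j216 Ω
Parallel: Z = Z₁Z₂/(Z₁+Z₂), |Z| = 163 Ω, ∠Z = 49.2°

49.2°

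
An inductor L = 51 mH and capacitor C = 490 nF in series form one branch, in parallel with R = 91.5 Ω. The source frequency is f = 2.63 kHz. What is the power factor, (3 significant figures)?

ω = 2πf = 16520 rad/s
X_L = ωL = 843 Ω
X_C = 1/(ωC) = 124 Ω
Branch 1: Z₁ = R = 91.5 Ω
Branch 2 (series LC): Z₂ = j(X_L − X_C) = j719 Ω
Parallel: Z = Z₁Z₂/(Z₁+Z₂), |Z| = 90.8 Ω, ∠Z = 7.25°
cos φ = cos(7.25°) = 0.992

0.992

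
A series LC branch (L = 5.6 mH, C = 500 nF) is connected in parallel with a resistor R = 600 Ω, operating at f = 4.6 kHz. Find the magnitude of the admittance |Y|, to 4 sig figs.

10.92 mS

ω = 2πf = 28900 rad/s
X_L = ωL = 161.9 Ω
X_C = 1/(ωC) = 69.20 Ω
Branch 1: Z₁ = R = 600.0 Ω
Branch 2 (series LC): Z₂ = j(X_L − X_C) = j92.66 Ω
Parallel: Z = Z₁Z₂/(Z₁+Z₂), |Z| = 91.57 Ω, ∠Z = 81.22°
|Y| = 1/|Z| = 10.92 mS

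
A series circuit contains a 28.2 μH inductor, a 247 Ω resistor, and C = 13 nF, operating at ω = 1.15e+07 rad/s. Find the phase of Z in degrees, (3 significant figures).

X_L = ωL = 324 Ω
X_C = 1/(ωC) = 6.69 Ω
Net reactance X = X_L − X_C = 318 Ω
Z = 247 + j318 Ω
|Z| = √(247² + 318²) = 402 Ω
∠Z = arctan(318/247) = 52.1°

52.1°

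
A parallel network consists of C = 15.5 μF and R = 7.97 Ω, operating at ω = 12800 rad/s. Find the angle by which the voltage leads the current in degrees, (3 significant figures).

-57.7°

X_C = 1/(ωC) = 5.04 Ω
Parallel: admittances add. Y = 1/R + jωC
Y = (0.125 + j0.198) S
|Y| = 0.235 S → |Z| = 1/|Y| = 4.26 Ω, ∠Z = −∠Y = -57.7°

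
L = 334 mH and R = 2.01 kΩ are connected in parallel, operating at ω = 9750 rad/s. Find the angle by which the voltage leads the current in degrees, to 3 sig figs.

X_L = ωL = 3260 Ω
Parallel: admittances add. Y = 1/R + 1/(jωL)
Y = (0.000498 − j0.000307) S
|Y| = 0.000585 S → |Z| = 1/|Y| = 1710 Ω, ∠Z = −∠Y = 31.7°

31.7°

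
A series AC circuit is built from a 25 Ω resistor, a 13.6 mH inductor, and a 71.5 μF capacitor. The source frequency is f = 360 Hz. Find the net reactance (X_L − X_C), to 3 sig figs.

24.6 Ω

ω = 2πf = 2262 rad/s
X_L = ωL = 30.8 Ω
X_C = 1/(ωC) = 6.18 Ω
X = 30.8 − 6.18 = 24.6 Ω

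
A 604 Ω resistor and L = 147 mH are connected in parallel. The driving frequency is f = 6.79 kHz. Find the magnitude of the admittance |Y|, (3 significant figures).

1.66 mS

ω = 2πf = 42660 rad/s
X_L = ωL = 6270 Ω
Parallel: admittances add. Y = 1/R + 1/(jωL)
Y = (0.00166 − j0.000159) S
|Y| = 0.00166 S → |Z| = 1/|Y| = 601 Ω, ∠Z = −∠Y = 5.50°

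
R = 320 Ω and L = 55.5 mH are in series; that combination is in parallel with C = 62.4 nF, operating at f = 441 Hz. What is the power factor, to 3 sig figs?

ω = 2πf = 2771 rad/s
X_L = ωL = 154 Ω
X_C = 1/(ωC) = 5780 Ω
Branch 1 (R+jX_L): Z₁ = 320 + j154 Ω, |Z₁| = 355 Ω
Branch 2 (−jX_C): Z₂ = −j5780 Ω
Parallel: Z = Z₁Z₂/(Z₁+Z₂), |Z| = 364 Ω, ∠Z = 22.4°
cos φ = cos(22.4°) = 0.924

0.924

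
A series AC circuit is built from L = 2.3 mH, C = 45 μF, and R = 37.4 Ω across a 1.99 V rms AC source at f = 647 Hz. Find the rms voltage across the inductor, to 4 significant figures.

0.4948 V

ω = 2πf = 4065 rad/s
X_L = ωL = 9.350 Ω
X_C = 1/(ωC) = 5.466 Ω
Net reactance X = X_L − X_C = 3.884 Ω
Z = 37.40 + j3.884 Ω
|Z| = √(37.40² + 3.884²) = 37.60 Ω
I = V/|Z| = 52.92 mA
V_L = I·|Z_L| = 0.05292 × 9.350 = 0.4948 V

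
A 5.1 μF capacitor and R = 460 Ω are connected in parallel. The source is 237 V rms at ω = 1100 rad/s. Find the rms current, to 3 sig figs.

1.43 A

X_C = 1/(ωC) = 178 Ω
Parallel: admittances add. Y = 1/R + jωC
Y = (0.00217 + j0.00561) S
|Y| = 0.00602 S → |Z| = 1/|Y| = 166 Ω, ∠Z = −∠Y = -68.8°
I = V/|Z| = 237/166 = 1.43 A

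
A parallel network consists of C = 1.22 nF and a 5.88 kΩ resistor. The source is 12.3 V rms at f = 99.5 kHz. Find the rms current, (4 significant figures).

ω = 2πf = 625200 rad/s
X_C = 1/(ωC) = 1311 Ω
Parallel: admittances add. Y = 1/R + jωC
Y = (0.0001701 + j0.0007627) S
|Y| = 0.0007814 S → |Z| = 1/|Y| = 1280 Ω, ∠Z = −∠Y = -77.43°
I = V/|Z| = 12.3/1280 = 9.612 mA

9.612 mA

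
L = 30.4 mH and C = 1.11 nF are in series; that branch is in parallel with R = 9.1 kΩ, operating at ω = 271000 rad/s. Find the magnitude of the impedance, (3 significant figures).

X_L = ωL = 8240 Ω
X_C = 1/(ωC) = 3320 Ω
Branch 1: Z₁ = R = 9100 Ω
Branch 2 (series LC): Z₂ = j(X_L − X_C) = j4910 Ω
Parallel: Z = Z₁Z₂/(Z₁+Z₂), |Z| = 4320 Ω, ∠Z = 61.6°

4320 Ω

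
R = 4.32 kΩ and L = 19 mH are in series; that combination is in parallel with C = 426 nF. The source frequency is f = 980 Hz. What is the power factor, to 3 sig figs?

0.0881

ω = 2πf = 6158 rad/s
X_L = ωL = 117 Ω
X_C = 1/(ωC) = 381 Ω
Branch 1 (R+jX_L): Z₁ = 4320 + j117 Ω, |Z₁| = 4320 Ω
Branch 2 (−jX_C): Z₂ = −j381 Ω
Parallel: Z = Z₁Z₂/(Z₁+Z₂), |Z| = 381 Ω, ∠Z = -84.9°
cos φ = cos(-84.9°) = 0.0881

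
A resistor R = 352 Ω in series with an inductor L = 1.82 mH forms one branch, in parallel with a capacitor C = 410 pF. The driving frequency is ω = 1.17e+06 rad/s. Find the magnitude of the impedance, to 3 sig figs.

X_L = ωL = 2130 Ω
X_C = 1/(ωC) = 2080 Ω
Branch 1 (R+jX_L): Z₁ = 352 + j2130 Ω, |Z₁| = 2160 Ω
Branch 2 (−jX_C): Z₂ = −j2080 Ω
Parallel: Z = Z₁Z₂/(Z₁+Z₂), |Z| = 12700 Ω, ∠Z = -16.6°

12700 Ω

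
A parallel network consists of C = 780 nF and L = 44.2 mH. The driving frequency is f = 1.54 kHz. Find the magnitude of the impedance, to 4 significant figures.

ω = 2πf = 9676 rad/s
X_L = ωL = 427.7 Ω
X_C = 1/(ωC) = 132.5 Ω
Parallel: admittances add. Y = 1/(jωL) + jωC
Y = (0 + j0.005209) S
|Y| = 0.005209 S → |Z| = 1/|Y| = 192.0 Ω, ∠Z = −∠Y = -90.00°

192.0 Ω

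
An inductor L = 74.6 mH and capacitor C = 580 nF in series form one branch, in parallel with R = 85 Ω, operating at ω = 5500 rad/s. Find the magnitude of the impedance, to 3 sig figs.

63.9 Ω

X_L = ωL = 410 Ω
X_C = 1/(ωC) = 313 Ω
Branch 1: Z₁ = R = 85.0 Ω
Branch 2 (series LC): Z₂ = j(X_L − X_C) = j96.8 Ω
Parallel: Z = Z₁Z₂/(Z₁+Z₂), |Z| = 63.9 Ω, ∠Z = 41.3°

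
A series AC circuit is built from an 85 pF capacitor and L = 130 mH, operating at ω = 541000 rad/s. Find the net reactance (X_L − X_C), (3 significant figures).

X_L = ωL = 70300 Ω
X_C = 1/(ωC) = 21700 Ω
X = 70300 − 21700 = 48600 Ω

48600 Ω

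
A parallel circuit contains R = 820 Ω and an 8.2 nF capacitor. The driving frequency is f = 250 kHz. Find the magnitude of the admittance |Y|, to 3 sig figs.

12.9 mS

ω = 2πf = 1.571e+06 rad/s
X_C = 1/(ωC) = 77.6 Ω
Parallel: admittances add. Y = 1/R + jωC
Y = (0.00122 + j0.0129) S
|Y| = 0.0129 S → |Z| = 1/|Y| = 77.3 Ω, ∠Z = −∠Y = -84.6°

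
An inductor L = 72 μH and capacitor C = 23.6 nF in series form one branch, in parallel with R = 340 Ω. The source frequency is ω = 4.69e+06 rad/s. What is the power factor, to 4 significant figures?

0.6950

X_L = ωL = 337.7 Ω
X_C = 1/(ωC) = 9.035 Ω
Branch 1: Z₁ = R = 340.0 Ω
Branch 2 (series LC): Z₂ = j(X_L − X_C) = j328.6 Ω
Parallel: Z = Z₁Z₂/(Z₁+Z₂), |Z| = 236.3 Ω, ∠Z = 45.97°
cos φ = cos(45.97°) = 0.6950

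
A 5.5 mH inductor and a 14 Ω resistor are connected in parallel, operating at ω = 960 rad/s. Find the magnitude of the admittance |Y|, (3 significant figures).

X_L = ωL = 5.28 Ω
Parallel: admittances add. Y = 1/R + 1/(jωL)
Y = (0.0714 − j0.189) S
|Y| = 0.202 S → |Z| = 1/|Y| = 4.94 Ω, ∠Z = −∠Y = 69.3°

202 mS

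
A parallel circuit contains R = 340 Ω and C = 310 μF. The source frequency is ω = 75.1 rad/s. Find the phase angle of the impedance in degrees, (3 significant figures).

-82.8°

X_C = 1/(ωC) = 43.0 Ω
Parallel: admittances add. Y = 1/R + jωC
Y = (0.00294 + j0.0233) S
|Y| = 0.0235 S → |Z| = 1/|Y| = 42.6 Ω, ∠Z = −∠Y = -82.8°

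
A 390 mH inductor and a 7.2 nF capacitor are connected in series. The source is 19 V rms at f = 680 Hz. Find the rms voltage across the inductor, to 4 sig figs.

ω = 2πf = 4273 rad/s
X_L = ωL = 1666 Ω
X_C = 1/(ωC) = 32510 Ω
Net reactance X = X_L − X_C = -30840 Ω
Z = − j30840 Ω
|Z| = √(0² + 30840²) = 30840 Ω
I = V/|Z| = 616.1 μA
V_L = I·|Z_L| = 0.0006161 × 1666 = 1.027 V

1.027 V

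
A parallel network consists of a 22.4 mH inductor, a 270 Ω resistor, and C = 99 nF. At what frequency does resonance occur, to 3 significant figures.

ω₀ = 1/√(LC) = 1/√(0.0224 × 9.9e-08) = 21240 rad/s
f₀ = ω₀/(2π) = 3.38 kHz

3.38 kHz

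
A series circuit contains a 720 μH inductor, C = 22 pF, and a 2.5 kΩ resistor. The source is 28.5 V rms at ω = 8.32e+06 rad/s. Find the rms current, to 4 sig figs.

X_L = ωL = 5990 Ω
X_C = 1/(ωC) = 5463 Ω
Net reactance X = X_L − X_C = 527.1 Ω
Z = 2500 + j527.1 Ω
|Z| = √(2500² + 527.1²) = 2555 Ω
I = V/|Z| = 28.5/2555 = 11.15 mA

11.15 mA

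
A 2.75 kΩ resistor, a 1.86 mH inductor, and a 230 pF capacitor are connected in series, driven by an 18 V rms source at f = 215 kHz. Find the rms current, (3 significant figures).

6.34 mA

ω = 2πf = 1.351e+06 rad/s
X_L = ωL = 2510 Ω
X_C = 1/(ωC) = 3220 Ω
Net reactance X = X_L − X_C = -706 Ω
Z = 2750 − j706 Ω
|Z| = √(2750² + 706²) = 2840 Ω
I = V/|Z| = 18/2840 = 6.34 mA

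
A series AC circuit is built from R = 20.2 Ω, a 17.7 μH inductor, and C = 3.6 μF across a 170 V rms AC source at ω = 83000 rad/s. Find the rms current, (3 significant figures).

8.38 A

X_L = ωL = 1.47 Ω
X_C = 1/(ωC) = 3.35 Ω
Net reactance X = X_L − X_C = -1.88 Ω
Z = 20.2 − j1.88 Ω
|Z| = √(20.2² + 1.88²) = 20.3 Ω
I = V/|Z| = 170/20.3 = 8.38 A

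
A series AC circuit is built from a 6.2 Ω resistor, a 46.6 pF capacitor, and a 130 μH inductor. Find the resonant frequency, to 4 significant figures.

2.045 MHz

ω₀ = 1/√(LC) = 1/√(0.00013 × 4.66e-11) = 1.285e+07 rad/s
f₀ = ω₀/(2π) = 2.045 MHz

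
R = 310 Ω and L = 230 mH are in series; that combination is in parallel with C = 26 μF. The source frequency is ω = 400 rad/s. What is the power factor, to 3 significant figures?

0.297

X_L = ωL = 92.0 Ω
X_C = 1/(ωC) = 96.2 Ω
Branch 1 (R+jX_L): Z₁ = 310 + j92.0 Ω, |Z₁| = 323 Ω
Branch 2 (−jX_C): Z₂ = −j96.2 Ω
Parallel: Z = Z₁Z₂/(Z₁+Z₂), |Z| = 100 Ω, ∠Z = -72.7°
cos φ = cos(-72.7°) = 0.297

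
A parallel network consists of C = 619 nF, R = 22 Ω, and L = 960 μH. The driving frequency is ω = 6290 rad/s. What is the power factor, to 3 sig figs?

0.271

X_L = ωL = 6.04 Ω
X_C = 1/(ωC) = 257 Ω
Parallel: admittances add. Y = 1/R + 1/(jωL) + jωC
Y = (0.0455 − j0.162) S
|Y| = 0.168 S → |Z| = 1/|Y| = 5.95 Ω, ∠Z = −∠Y = 74.3°
cos φ = cos(74.3°) = 0.271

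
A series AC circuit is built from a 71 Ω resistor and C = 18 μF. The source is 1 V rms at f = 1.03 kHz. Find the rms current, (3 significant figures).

14.0 mA

ω = 2πf = 6472 rad/s
X_C = 1/(ωC) = 8.58 Ω
Z = 71.0 − j8.58 Ω
|Z| = √(71.0² + 8.58²) = 71.5 Ω
I = V/|Z| = 1/71.5 = 14.0 mA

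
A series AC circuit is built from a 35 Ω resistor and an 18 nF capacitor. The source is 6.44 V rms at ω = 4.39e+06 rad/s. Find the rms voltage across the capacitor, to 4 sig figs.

X_C = 1/(ωC) = 12.66 Ω
Z = 35.00 − j12.66 Ω
|Z| = √(35.00² + 12.66²) = 37.22 Ω
I = V/|Z| = 173.0 mA
V_C = I·|Z_C| = 0.1730 × 12.66 = 2.190 V

2.190 V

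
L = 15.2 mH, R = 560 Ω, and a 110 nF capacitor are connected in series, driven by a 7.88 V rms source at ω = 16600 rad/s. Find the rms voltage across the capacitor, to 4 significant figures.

X_L = ωL = 252.3 Ω
X_C = 1/(ωC) = 547.6 Ω
Net reactance X = X_L − X_C = -295.3 Ω
Z = 560.0 − j295.3 Ω
|Z| = √(560.0² + 295.3²) = 633.1 Ω
I = V/|Z| = 12.45 mA
V_C = I·|Z_C| = 0.01245 × 547.6 = 6.816 V

6.816 V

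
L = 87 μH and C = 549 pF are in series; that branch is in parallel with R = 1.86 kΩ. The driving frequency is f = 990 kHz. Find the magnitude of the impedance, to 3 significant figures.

ω = 2πf = 6.22e+06 rad/s
X_L = ωL = 541 Ω
X_C = 1/(ωC) = 293 Ω
Branch 1: Z₁ = R = 1860 Ω
Branch 2 (series LC): Z₂ = j(X_L − X_C) = j248 Ω
Parallel: Z = Z₁Z₂/(Z₁+Z₂), |Z| = 246 Ω, ∠Z = 82.4°

246 Ω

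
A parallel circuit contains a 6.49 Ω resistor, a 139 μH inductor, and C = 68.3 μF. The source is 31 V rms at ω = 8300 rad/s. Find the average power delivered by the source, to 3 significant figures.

X_L = ωL = 1.15 Ω
X_C = 1/(ωC) = 1.76 Ω
Parallel: admittances add. Y = 1/R + 1/(jωL) + jωC
Y = (0.154 − j0.300) S
|Y| = 0.337 S → |Z| = 1/|Y| = 2.97 Ω, ∠Z = −∠Y = 62.8°
I = V/|Z| = 10.5 A
P = VI cos φ = 31 × 10.5 × cos(62.8°) = 148 W

148 W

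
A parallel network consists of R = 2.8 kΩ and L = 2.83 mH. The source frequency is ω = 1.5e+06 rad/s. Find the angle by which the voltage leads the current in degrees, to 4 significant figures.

33.41°

X_L = ωL = 4245 Ω
Parallel: admittances add. Y = 1/R + 1/(jωL)
Y = (0.0003571 − j0.0002356) S
|Y| = 0.0004278 S → |Z| = 1/|Y| = 2337 Ω, ∠Z = −∠Y = 33.41°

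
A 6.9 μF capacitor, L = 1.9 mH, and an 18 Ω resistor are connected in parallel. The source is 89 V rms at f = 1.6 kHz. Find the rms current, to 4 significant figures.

ω = 2πf = 10050 rad/s
X_L = ωL = 19.10 Ω
X_C = 1/(ωC) = 14.42 Ω
Parallel: admittances add. Y = 1/R + 1/(jωL) + jωC
Y = (0.05556 + j0.01701) S
|Y| = 0.05810 S → |Z| = 1/|Y| = 17.21 Ω, ∠Z = −∠Y = -17.03°
I = V/|Z| = 89/17.21 = 5.171 A

5.171 A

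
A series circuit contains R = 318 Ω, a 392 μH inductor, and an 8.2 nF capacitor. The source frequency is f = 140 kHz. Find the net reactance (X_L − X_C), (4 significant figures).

206.2 Ω

ω = 2πf = 879600 rad/s
X_L = ωL = 344.8 Ω
X_C = 1/(ωC) = 138.6 Ω
X = 344.8 − 138.6 = 206.2 Ω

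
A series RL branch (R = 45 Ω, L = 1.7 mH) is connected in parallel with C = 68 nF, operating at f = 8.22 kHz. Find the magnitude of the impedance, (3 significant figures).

139 Ω

ω = 2πf = 51650 rad/s
X_L = ωL = 87.8 Ω
X_C = 1/(ωC) = 285 Ω
Branch 1 (R+jX_L): Z₁ = 45.0 + j87.8 Ω, |Z₁| = 98.7 Ω
Branch 2 (−jX_C): Z₂ = −j285 Ω
Parallel: Z = Z₁Z₂/(Z₁+Z₂), |Z| = 139 Ω, ∠Z = 50.0°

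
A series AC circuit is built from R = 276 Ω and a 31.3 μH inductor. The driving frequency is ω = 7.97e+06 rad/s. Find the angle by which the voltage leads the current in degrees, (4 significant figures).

42.11°

X_L = ωL = 249.5 Ω
Z = 276.0 + j249.5 Ω
|Z| = √(276.0² + 249.5²) = 372.0 Ω
∠Z = arctan(249.5/276.0) = 42.11°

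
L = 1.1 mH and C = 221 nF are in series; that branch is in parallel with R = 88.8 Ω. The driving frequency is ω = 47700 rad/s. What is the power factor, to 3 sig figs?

0.431

X_L = ωL = 52.5 Ω
X_C = 1/(ωC) = 94.9 Ω
Branch 1: Z₁ = R = 88.8 Ω
Branch 2 (series LC): Z₂ = j(X_L − X_C) = −j42.4 Ω
Parallel: Z = Z₁Z₂/(Z₁+Z₂), |Z| = 38.3 Ω, ∠Z = -64.5°
cos φ = cos(-64.5°) = 0.431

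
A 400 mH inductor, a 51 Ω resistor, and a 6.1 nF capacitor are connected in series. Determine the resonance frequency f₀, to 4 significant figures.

ω₀ = 1/√(LC) = 1/√(0.4 × 6.1e-09) = 20240 rad/s
f₀ = ω₀/(2π) = 3.222 kHz

3.222 kHz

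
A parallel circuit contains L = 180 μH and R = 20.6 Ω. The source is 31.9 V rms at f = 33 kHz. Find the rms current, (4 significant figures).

1.769 A

ω = 2πf = 207300 rad/s
X_L = ωL = 37.32 Ω
Parallel: admittances add. Y = 1/R + 1/(jωL)
Y = (0.04854 − j0.02679) S
|Y| = 0.05545 S → |Z| = 1/|Y| = 18.04 Ω, ∠Z = −∠Y = 28.90°
I = V/|Z| = 31.9/18.04 = 1.769 A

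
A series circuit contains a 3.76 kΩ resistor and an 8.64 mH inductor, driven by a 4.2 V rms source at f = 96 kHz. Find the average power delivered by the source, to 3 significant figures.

ω = 2πf = 603200 rad/s
X_L = ωL = 5210 Ω
Z = 3760 + j5210 Ω
|Z| = √(3760² + 5210²) = 6430 Ω
∠Z = arctan(5210/3760) = 54.2°
I = V/|Z| = 654 μA
P = VI cos φ = 4.2 × 0.000654 × cos(54.2°) = 1.61 mW

1.61 mW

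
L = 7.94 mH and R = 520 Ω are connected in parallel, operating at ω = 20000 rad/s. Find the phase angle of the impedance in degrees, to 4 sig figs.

X_L = ωL = 158.8 Ω
Parallel: admittances add. Y = 1/R + 1/(jωL)
Y = (0.001923 − j0.006297) S
|Y| = 0.006584 S → |Z| = 1/|Y| = 151.9 Ω, ∠Z = −∠Y = 73.02°

73.02°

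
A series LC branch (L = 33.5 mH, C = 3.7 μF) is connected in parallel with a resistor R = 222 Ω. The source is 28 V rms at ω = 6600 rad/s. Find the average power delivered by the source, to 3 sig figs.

3.53 W

X_L = ωL = 221 Ω
X_C = 1/(ωC) = 41.0 Ω
Branch 1: Z₁ = R = 222 Ω
Branch 2 (series LC): Z₂ = j(X_L − X_C) = j180 Ω
Parallel: Z = Z₁Z₂/(Z₁+Z₂), |Z| = 140 Ω, ∠Z = 50.9°
I = V/|Z| = 200 mA
P = VI cos φ = 28 × 0.200 × cos(50.9°) = 3.53 W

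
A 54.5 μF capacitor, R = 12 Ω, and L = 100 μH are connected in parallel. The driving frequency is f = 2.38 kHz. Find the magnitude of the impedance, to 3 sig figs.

ω = 2πf = 14950 rad/s
X_L = ωL = 1.50 Ω
X_C = 1/(ωC) = 1.23 Ω
Parallel: admittances add. Y = 1/R + 1/(jωL) + jωC
Y = (0.0833 + j0.146) S
|Y| = 0.168 S → |Z| = 1/|Y| = 5.94 Ω, ∠Z = −∠Y = -60.3°

5.94 Ω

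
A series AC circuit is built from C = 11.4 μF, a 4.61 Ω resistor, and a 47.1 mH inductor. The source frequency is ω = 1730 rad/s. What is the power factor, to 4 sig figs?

X_L = ωL = 81.48 Ω
X_C = 1/(ωC) = 50.70 Ω
Net reactance X = X_L − X_C = 30.78 Ω
Z = 4.610 + j30.78 Ω
|Z| = √(4.610² + 30.78²) = 31.12 Ω
∠Z = arctan(30.78/4.610) = 81.48°
cos φ = cos(81.48°) = 0.1481

0.1481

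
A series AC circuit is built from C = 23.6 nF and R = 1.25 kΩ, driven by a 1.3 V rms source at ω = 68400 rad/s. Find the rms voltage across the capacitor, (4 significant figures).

X_C = 1/(ωC) = 619.5 Ω
Z = 1250 − j619.5 Ω
|Z| = √(1250² + 619.5²) = 1395 Ω
I = V/|Z| = 931.8 μA
V_C = I·|Z_C| = 0.0009318 × 619.5 = 0.5773 V

0.5773 V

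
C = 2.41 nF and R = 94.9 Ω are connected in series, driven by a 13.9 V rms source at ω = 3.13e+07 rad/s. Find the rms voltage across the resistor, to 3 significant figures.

X_C = 1/(ωC) = 13.3 Ω
Z = 94.9 − j13.3 Ω
|Z| = √(94.9² + 13.3²) = 95.8 Ω
I = V/|Z| = 145 mA
V_R = I·|Z_R| = 0.145 × 94.9 = 13.8 V

13.8 V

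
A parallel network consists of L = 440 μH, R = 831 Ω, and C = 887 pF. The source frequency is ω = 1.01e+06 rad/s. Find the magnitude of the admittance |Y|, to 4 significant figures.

1.812 mS

X_L = ωL = 444.4 Ω
X_C = 1/(ωC) = 1116 Ω
Parallel: admittances add. Y = 1/R + 1/(jωL) + jωC
Y = (0.001203 − j0.001354) S
|Y| = 0.001812 S → |Z| = 1/|Y| = 552.0 Ω, ∠Z = −∠Y = 48.38°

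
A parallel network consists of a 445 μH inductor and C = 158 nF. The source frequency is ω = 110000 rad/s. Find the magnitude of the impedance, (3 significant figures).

X_L = ωL = 48.9 Ω
X_C = 1/(ωC) = 57.5 Ω
Parallel: admittances add. Y = 1/(jωL) + jωC
Y = (0 − j0.00305) S
|Y| = 0.00305 S → |Z| = 1/|Y| = 328 Ω, ∠Z = −∠Y = 90.0°

328 Ω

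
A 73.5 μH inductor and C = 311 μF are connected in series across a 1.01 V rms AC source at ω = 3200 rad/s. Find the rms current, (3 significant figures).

1.31 A

X_L = ωL = 0.235 Ω
X_C = 1/(ωC) = 1.00 Ω
Net reactance X = X_L − X_C = -0.770 Ω
Z = − j0.770 Ω
|Z| = √(0² + 0.770²) = 0.770 Ω
I = V/|Z| = 1.01/0.770 = 1.31 A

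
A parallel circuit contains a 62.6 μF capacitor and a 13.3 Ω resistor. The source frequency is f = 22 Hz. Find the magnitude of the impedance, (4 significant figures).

ω = 2πf = 138.2 rad/s
X_C = 1/(ωC) = 115.6 Ω
Parallel: admittances add. Y = 1/R + jωC
Y = (0.07519 + j0.008653) S
|Y| = 0.07568 S → |Z| = 1/|Y| = 13.21 Ω, ∠Z = −∠Y = -6.565°

13.21 Ω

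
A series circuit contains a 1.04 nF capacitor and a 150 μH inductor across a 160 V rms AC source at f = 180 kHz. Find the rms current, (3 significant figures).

ω = 2πf = 1.131e+06 rad/s
X_L = ωL = 170 Ω
X_C = 1/(ωC) = 850 Ω
Net reactance X = X_L − X_C = -681 Ω
Z = − j681 Ω
|Z| = √(0² + 681²) = 681 Ω
I = V/|Z| = 160/681 = 235 mA

235 mA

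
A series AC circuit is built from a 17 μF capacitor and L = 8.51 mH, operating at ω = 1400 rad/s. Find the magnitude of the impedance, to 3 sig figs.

X_L = ωL = 11.9 Ω
X_C = 1/(ωC) = 42.0 Ω
Net reactance X = X_L − X_C = -30.1 Ω
Z = − j30.1 Ω
|Z| = √(0² + 30.1²) = 30.1 Ω

30.1 Ω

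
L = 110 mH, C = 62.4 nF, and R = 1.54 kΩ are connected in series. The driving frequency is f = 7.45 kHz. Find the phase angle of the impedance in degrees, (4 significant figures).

72.24°

ω = 2πf = 46810 rad/s
X_L = ωL = 5149 Ω
X_C = 1/(ωC) = 342.4 Ω
Net reactance X = X_L − X_C = 4807 Ω
Z = 1540 + j4807 Ω
|Z| = √(1540² + 4807²) = 5047 Ω
∠Z = arctan(4807/1540) = 72.24°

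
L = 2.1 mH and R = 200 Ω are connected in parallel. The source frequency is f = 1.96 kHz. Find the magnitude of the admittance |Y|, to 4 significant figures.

38.99 mS

ω = 2πf = 12320 rad/s
X_L = ωL = 25.86 Ω
Parallel: admittances add. Y = 1/R + 1/(jωL)
Y = (0.005000 − j0.03867) S
|Y| = 0.03899 S → |Z| = 1/|Y| = 25.65 Ω, ∠Z = −∠Y = 82.63°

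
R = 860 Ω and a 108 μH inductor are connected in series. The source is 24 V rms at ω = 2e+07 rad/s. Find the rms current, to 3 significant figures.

10.3 mA

X_L = ωL = 2160 Ω
Z = 860 + j2160 Ω
|Z| = √(860² + 2160²) = 2320 Ω
I = V/|Z| = 24/2320 = 10.3 mA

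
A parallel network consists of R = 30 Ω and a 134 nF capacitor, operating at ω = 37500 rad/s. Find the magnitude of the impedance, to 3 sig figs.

X_C = 1/(ωC) = 199 Ω
Parallel: admittances add. Y = 1/R + jωC
Y = (0.0333 + j0.00502) S
|Y| = 0.0337 S → |Z| = 1/|Y| = 29.7 Ω, ∠Z = −∠Y = -8.57°

29.7 Ω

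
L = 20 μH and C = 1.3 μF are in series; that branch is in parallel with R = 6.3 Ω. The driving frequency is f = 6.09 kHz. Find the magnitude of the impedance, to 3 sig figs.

ω = 2πf = 38260 rad/s
X_L = ωL = 0.765 Ω
X_C = 1/(ωC) = 20.1 Ω
Branch 1: Z₁ = R = 6.30 Ω
Branch 2 (series LC): Z₂ = j(X_L − X_C) = −j19.3 Ω
Parallel: Z = Z₁Z₂/(Z₁+Z₂), |Z| = 5.99 Ω, ∠Z = -18.0°

5.99 Ω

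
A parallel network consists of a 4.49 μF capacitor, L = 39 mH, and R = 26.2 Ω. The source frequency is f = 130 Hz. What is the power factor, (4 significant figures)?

0.8091

ω = 2πf = 816.8 rad/s
X_L = ωL = 31.86 Ω
X_C = 1/(ωC) = 272.7 Ω
Parallel: admittances add. Y = 1/R + 1/(jωL) + jωC
Y = (0.03817 − j0.02772) S
|Y| = 0.04717 S → |Z| = 1/|Y| = 21.20 Ω, ∠Z = −∠Y = 35.99°
cos φ = cos(35.99°) = 0.8091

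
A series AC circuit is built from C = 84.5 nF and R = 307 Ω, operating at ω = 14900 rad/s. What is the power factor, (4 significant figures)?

X_C = 1/(ωC) = 794.2 Ω
Z = 307.0 − j794.2 Ω
|Z| = √(307.0² + 794.2²) = 851.5 Ω
∠Z = arctan(-794.2/307.0) = -68.87°
cos φ = cos(-68.87°) = 0.3605

0.3605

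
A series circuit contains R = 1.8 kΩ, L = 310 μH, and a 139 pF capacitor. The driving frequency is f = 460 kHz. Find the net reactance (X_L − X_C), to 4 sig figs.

ω = 2πf = 2.89e+06 rad/s
X_L = ωL = 896.0 Ω
X_C = 1/(ωC) = 2489 Ω
X = 896.0 − 2489 = -1593 Ω

-1593 Ω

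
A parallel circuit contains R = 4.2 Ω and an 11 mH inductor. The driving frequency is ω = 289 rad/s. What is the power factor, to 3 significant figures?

X_L = ωL = 3.18 Ω
Parallel: admittances add. Y = 1/R + 1/(jωL)
Y = (0.238 − j0.315) S
|Y| = 0.395 S → |Z| = 1/|Y| = 2.53 Ω, ∠Z = −∠Y = 52.9°
cos φ = cos(52.9°) = 0.604

0.604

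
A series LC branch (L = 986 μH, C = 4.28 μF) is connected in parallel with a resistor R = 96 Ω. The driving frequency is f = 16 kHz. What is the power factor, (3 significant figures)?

0.710

ω = 2πf = 100500 rad/s
X_L = ωL = 99.1 Ω
X_C = 1/(ωC) = 2.32 Ω
Branch 1: Z₁ = R = 96.0 Ω
Branch 2 (series LC): Z₂ = j(X_L − X_C) = j96.8 Ω
Parallel: Z = Z₁Z₂/(Z₁+Z₂), |Z| = 68.2 Ω, ∠Z = 44.8°
cos φ = cos(44.8°) = 0.710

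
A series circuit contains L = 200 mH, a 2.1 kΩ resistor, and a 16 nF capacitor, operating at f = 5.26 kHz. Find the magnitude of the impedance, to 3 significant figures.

5160 Ω

ω = 2πf = 33050 rad/s
X_L = ωL = 6610 Ω
X_C = 1/(ωC) = 1890 Ω
Net reactance X = X_L − X_C = 4720 Ω
Z = 2100 + j4720 Ω
|Z| = √(2100² + 4720²) = 5160 Ω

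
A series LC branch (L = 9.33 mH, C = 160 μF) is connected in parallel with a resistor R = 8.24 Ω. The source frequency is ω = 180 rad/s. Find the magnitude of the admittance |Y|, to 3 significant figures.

X_L = ωL = 1.68 Ω
X_C = 1/(ωC) = 34.7 Ω
Branch 1: Z₁ = R = 8.24 Ω
Branch 2 (series LC): Z₂ = j(X_L − X_C) = −j33.0 Ω
Parallel: Z = Z₁Z₂/(Z₁+Z₂), |Z| = 8.00 Ω, ∠Z = -14.0°
|Y| = 1/|Z| = 125 mS

125 mS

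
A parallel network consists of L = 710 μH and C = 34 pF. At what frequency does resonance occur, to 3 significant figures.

1.02 MHz

ω₀ = 1/√(LC) = 1/√(0.00071 × 3.4e-11) = 6.436e+06 rad/s
f₀ = ω₀/(2π) = 1.02 MHz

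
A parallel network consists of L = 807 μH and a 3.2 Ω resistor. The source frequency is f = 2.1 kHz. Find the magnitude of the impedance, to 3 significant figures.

3.06 Ω

ω = 2πf = 13190 rad/s
X_L = ωL = 10.6 Ω
Parallel: admittances add. Y = 1/R + 1/(jωL)
Y = (0.312 − j0.0939) S
|Y| = 0.326 S → |Z| = 1/|Y| = 3.06 Ω, ∠Z = −∠Y = 16.7°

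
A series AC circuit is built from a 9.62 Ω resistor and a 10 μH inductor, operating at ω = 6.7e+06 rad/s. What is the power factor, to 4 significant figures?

0.1421

X_L = ωL = 67.00 Ω
Z = 9.620 + j67.00 Ω
|Z| = √(9.620² + 67.00²) = 67.69 Ω
∠Z = arctan(67.00/9.620) = 81.83°
cos φ = cos(81.83°) = 0.1421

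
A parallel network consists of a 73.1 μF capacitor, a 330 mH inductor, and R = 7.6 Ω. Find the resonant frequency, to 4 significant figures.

32.40 Hz

ω₀ = 1/√(LC) = 1/√(0.33 × 7.31e-05) = 203.6 rad/s
f₀ = ω₀/(2π) = 32.40 Hz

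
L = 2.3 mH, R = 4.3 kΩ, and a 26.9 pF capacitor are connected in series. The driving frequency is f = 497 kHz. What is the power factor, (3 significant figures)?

ω = 2πf = 3.123e+06 rad/s
X_L = ωL = 7180 Ω
X_C = 1/(ωC) = 11900 Ω
Net reactance X = X_L − X_C = -4720 Ω
Z = 4300 − j4720 Ω
|Z| = √(4300² + 4720²) = 6390 Ω
∠Z = arctan(-4720/4300) = -47.7°
cos φ = cos(-47.7°) = 0.673

0.673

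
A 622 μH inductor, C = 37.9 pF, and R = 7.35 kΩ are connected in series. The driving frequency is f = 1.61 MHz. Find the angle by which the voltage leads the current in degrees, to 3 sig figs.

ω = 2πf = 1.012e+07 rad/s
X_L = ωL = 6290 Ω
X_C = 1/(ωC) = 2610 Ω
Net reactance X = X_L − X_C = 3680 Ω
Z = 7350 + j3680 Ω
|Z| = √(7350² + 3680²) = 8220 Ω
∠Z = arctan(3680/7350) = 26.6°

26.6°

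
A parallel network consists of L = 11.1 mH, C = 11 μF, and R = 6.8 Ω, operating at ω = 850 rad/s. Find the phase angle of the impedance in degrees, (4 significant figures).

X_L = ωL = 9.435 Ω
X_C = 1/(ωC) = 107.0 Ω
Parallel: admittances add. Y = 1/R + 1/(jωL) + jωC
Y = (0.1471 − j0.09664) S
|Y| = 0.1760 S → |Z| = 1/|Y| = 5.683 Ω, ∠Z = −∠Y = 33.31°

33.31°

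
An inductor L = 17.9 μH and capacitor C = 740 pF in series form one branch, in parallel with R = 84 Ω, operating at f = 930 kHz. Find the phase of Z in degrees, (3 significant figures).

ω = 2πf = 5.843e+06 rad/s
X_L = ωL = 105 Ω
X_C = 1/(ωC) = 231 Ω
Branch 1: Z₁ = R = 84.0 Ω
Branch 2 (series LC): Z₂ = j(X_L − X_C) = −j127 Ω
Parallel: Z = Z₁Z₂/(Z₁+Z₂), |Z| = 70.0 Ω, ∠Z = -33.6°

-33.6°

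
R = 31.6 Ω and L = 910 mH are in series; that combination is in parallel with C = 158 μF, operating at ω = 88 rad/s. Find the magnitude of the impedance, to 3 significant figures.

190 Ω

X_L = ωL = 80.1 Ω
X_C = 1/(ωC) = 71.9 Ω
Branch 1 (R+jX_L): Z₁ = 31.6 + j80.1 Ω, |Z₁| = 86.1 Ω
Branch 2 (−jX_C): Z₂ = −j71.9 Ω
Parallel: Z = Z₁Z₂/(Z₁+Z₂), |Z| = 190 Ω, ∠Z = -36.0°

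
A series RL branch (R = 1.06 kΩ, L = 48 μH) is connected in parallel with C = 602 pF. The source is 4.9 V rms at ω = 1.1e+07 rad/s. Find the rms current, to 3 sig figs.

X_L = ωL = 528 Ω
X_C = 1/(ωC) = 151 Ω
Branch 1 (R+jX_L): Z₁ = 1060 + j528 Ω, |Z₁| = 1180 Ω
Branch 2 (−jX_C): Z₂ = −j151 Ω
Parallel: Z = Z₁Z₂/(Z₁+Z₂), |Z| = 159 Ω, ∠Z = -83.1°
I = V/|Z| = 4.9/159 = 30.8 mA

30.8 mA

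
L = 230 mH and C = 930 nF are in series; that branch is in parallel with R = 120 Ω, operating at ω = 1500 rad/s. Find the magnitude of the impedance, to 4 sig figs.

X_L = ωL = 345.0 Ω
X_C = 1/(ωC) = 716.8 Ω
Branch 1: Z₁ = R = 120.0 Ω
Branch 2 (series LC): Z₂ = j(X_L − X_C) = −j371.8 Ω
Parallel: Z = Z₁Z₂/(Z₁+Z₂), |Z| = 114.2 Ω, ∠Z = -17.89°

114.2 Ω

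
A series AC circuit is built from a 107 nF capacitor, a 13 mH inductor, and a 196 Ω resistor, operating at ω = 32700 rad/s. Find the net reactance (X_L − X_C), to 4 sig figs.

139.3 Ω

X_L = ωL = 425.1 Ω
X_C = 1/(ωC) = 285.8 Ω
X = 425.1 − 285.8 = 139.3 Ω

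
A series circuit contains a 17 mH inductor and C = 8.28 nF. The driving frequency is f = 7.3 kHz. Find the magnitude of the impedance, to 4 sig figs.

ω = 2πf = 45870 rad/s
X_L = ωL = 779.7 Ω
X_C = 1/(ωC) = 2633 Ω
Net reactance X = X_L − X_C = -1853 Ω
Z = − j1853 Ω
|Z| = √(0² + 1853²) = 1853 Ω

1853 Ω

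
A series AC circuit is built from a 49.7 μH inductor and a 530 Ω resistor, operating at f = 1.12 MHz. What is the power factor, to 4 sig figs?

ω = 2πf = 7.037e+06 rad/s
X_L = ωL = 349.7 Ω
Z = 530.0 + j349.7 Ω
|Z| = √(530.0² + 349.7²) = 635.0 Ω
∠Z = arctan(349.7/530.0) = 33.42°
cos φ = cos(33.42°) = 0.8346

0.8346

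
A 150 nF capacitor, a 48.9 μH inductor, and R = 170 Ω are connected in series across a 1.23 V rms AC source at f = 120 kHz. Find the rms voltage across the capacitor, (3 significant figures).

ω = 2πf = 754000 rad/s
X_L = ωL = 36.9 Ω
X_C = 1/(ωC) = 8.84 Ω
Net reactance X = X_L − X_C = 28.0 Ω
Z = 170 + j28.0 Ω
|Z| = √(170² + 28.0²) = 172 Ω
I = V/|Z| = 7.14 mA
V_C = I·|Z_C| = 0.00714 × 8.84 = 0.0631 V

0.0631 V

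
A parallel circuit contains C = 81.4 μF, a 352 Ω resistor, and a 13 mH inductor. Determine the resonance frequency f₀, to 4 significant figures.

154.7 Hz

ω₀ = 1/√(LC) = 1/√(0.013 × 8.14e-05) = 972.1 rad/s
f₀ = ω₀/(2π) = 154.7 Hz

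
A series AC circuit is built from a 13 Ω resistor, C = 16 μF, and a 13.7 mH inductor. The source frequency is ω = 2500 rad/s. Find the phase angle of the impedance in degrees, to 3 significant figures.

X_L = ωL = 34.2 Ω
X_C = 1/(ωC) = 25.0 Ω
Net reactance X = X_L − X_C = 9.25 Ω
Z = 13.0 + j9.25 Ω
|Z| = √(13.0² + 9.25²) = 16.0 Ω
∠Z = arctan(9.25/13.0) = 35.4°

35.4°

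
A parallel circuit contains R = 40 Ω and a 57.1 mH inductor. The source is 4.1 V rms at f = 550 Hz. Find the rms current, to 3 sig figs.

105 mA

ω = 2πf = 3456 rad/s
X_L = ωL = 197 Ω
Parallel: admittances add. Y = 1/R + 1/(jωL)
Y = (0.0250 − j0.00507) S
|Y| = 0.0255 S → |Z| = 1/|Y| = 39.2 Ω, ∠Z = −∠Y = 11.5°
I = V/|Z| = 4.1/39.2 = 105 mA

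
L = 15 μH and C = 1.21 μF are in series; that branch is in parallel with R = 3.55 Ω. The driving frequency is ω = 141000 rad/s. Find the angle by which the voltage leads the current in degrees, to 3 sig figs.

-43.5°

X_L = ωL = 2.12 Ω
X_C = 1/(ωC) = 5.86 Ω
Branch 1: Z₁ = R = 3.55 Ω
Branch 2 (series LC): Z₂ = j(X_L − X_C) = −j3.75 Ω
Parallel: Z = Z₁Z₂/(Z₁+Z₂), |Z| = 2.58 Ω, ∠Z = -43.5°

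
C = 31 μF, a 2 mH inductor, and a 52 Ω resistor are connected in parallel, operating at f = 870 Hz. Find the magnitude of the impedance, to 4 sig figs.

ω = 2πf = 5466 rad/s
X_L = ωL = 10.93 Ω
X_C = 1/(ωC) = 5.901 Ω
Parallel: admittances add. Y = 1/R + 1/(jωL) + jωC
Y = (0.01923 + j0.07799) S
|Y| = 0.08033 S → |Z| = 1/|Y| = 12.45 Ω, ∠Z = −∠Y = -76.15°

12.45 Ω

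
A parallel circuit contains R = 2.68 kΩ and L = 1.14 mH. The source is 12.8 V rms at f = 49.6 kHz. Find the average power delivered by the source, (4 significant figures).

ω = 2πf = 311600 rad/s
X_L = ωL = 355.3 Ω
Parallel: admittances add. Y = 1/R + 1/(jωL)
Y = (0.0003731 − j0.002815) S
|Y| = 0.002839 S → |Z| = 1/|Y| = 352.2 Ω, ∠Z = −∠Y = 82.45°
I = V/|Z| = 36.34 mA
P = VI cos φ = 12.8 × 0.03634 × cos(82.45°) = 61.13 mW

61.13 mW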